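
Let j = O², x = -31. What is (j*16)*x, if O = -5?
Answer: -12400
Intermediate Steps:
j = 25 (j = (-5)² = 25)
(j*16)*x = (25*16)*(-31) = 400*(-31) = -12400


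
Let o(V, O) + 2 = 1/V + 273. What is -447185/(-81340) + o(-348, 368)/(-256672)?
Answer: 1996786162199/363271988352 ≈ 5.4967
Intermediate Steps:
o(V, O) = 271 + 1/V (o(V, O) = -2 + (1/V + 273) = -2 + (273 + 1/V) = 271 + 1/V)
-447185/(-81340) + o(-348, 368)/(-256672) = -447185/(-81340) + (271 + 1/(-348))/(-256672) = -447185*(-1/81340) + (271 - 1/348)*(-1/256672) = 89437/16268 + (94307/348)*(-1/256672) = 89437/16268 - 94307/89321856 = 1996786162199/363271988352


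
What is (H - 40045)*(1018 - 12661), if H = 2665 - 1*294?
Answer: 438638382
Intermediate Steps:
H = 2371 (H = 2665 - 294 = 2371)
(H - 40045)*(1018 - 12661) = (2371 - 40045)*(1018 - 12661) = -37674*(-11643) = 438638382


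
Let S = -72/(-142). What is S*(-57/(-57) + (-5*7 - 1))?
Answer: -1260/71 ≈ -17.746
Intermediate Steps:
S = 36/71 (S = -72*(-1/142) = 36/71 ≈ 0.50704)
S*(-57/(-57) + (-5*7 - 1)) = 36*(-57/(-57) + (-5*7 - 1))/71 = 36*(-57*(-1/57) + (-35 - 1))/71 = 36*(1 - 36)/71 = (36/71)*(-35) = -1260/71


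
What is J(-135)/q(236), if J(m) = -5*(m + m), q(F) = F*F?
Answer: 675/27848 ≈ 0.024239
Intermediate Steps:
q(F) = F²
J(m) = -10*m
J(-135)/q(236) = (-10*(-135))/(236²) = 1350/55696 = 1350*(1/55696) = 675/27848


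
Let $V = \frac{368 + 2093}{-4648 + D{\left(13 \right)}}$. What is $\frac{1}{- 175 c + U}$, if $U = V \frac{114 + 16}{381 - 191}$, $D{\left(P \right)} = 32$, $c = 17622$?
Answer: $- \frac{87704}{270466012393} \approx -3.2427 \cdot 10^{-7}$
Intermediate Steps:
$V = - \frac{2461}{4616}$ ($V = \frac{368 + 2093}{-4648 + 32} = \frac{2461}{-4616} = 2461 \left(- \frac{1}{4616}\right) = - \frac{2461}{4616} \approx -0.53315$)
$U = - \frac{31993}{87704}$ ($U = - \frac{2461 \frac{114 + 16}{381 - 191}}{4616} = - \frac{2461 \cdot \frac{130}{190}}{4616} = - \frac{2461 \cdot 130 \cdot \frac{1}{190}}{4616} = \left(- \frac{2461}{4616}\right) \frac{13}{19} = - \frac{31993}{87704} \approx -0.36478$)
$\frac{1}{- 175 c + U} = \frac{1}{\left(-175\right) 17622 - \frac{31993}{87704}} = \frac{1}{-3083850 - \frac{31993}{87704}} = \frac{1}{- \frac{270466012393}{87704}} = - \frac{87704}{270466012393}$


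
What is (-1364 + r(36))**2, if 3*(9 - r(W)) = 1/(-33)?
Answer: 17994612736/9801 ≈ 1.8360e+6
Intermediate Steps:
r(W) = 892/99 (r(W) = 9 - 1/3/(-33) = 9 - 1/3*(-1/33) = 9 + 1/99 = 892/99)
(-1364 + r(36))**2 = (-1364 + 892/99)**2 = (-134144/99)**2 = 17994612736/9801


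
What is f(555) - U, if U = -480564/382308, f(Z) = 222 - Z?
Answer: -10569000/31859 ≈ -331.74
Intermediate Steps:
U = -40047/31859 (U = -480564*1/382308 = -40047/31859 ≈ -1.2570)
f(555) - U = (222 - 1*555) - 1*(-40047/31859) = (222 - 555) + 40047/31859 = -333 + 40047/31859 = -10569000/31859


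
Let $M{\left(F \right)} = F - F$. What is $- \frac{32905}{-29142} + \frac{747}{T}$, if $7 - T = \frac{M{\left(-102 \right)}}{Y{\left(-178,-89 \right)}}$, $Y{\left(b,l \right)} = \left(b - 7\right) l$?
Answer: $\frac{21999409}{203994} \approx 107.84$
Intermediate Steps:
$M{\left(F \right)} = 0$
$Y{\left(b,l \right)} = l \left(-7 + b\right)$ ($Y{\left(b,l \right)} = \left(-7 + b\right) l = l \left(-7 + b\right)$)
$T = 7$ ($T = 7 - \frac{0}{\left(-89\right) \left(-7 - 178\right)} = 7 - \frac{0}{\left(-89\right) \left(-185\right)} = 7 - \frac{0}{16465} = 7 - 0 \cdot \frac{1}{16465} = 7 - 0 = 7 + 0 = 7$)
$- \frac{32905}{-29142} + \frac{747}{T} = - \frac{32905}{-29142} + \frac{747}{7} = \left(-32905\right) \left(- \frac{1}{29142}\right) + 747 \cdot \frac{1}{7} = \frac{32905}{29142} + \frac{747}{7} = \frac{21999409}{203994}$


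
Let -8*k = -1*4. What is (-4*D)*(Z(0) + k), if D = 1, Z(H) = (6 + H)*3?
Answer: -74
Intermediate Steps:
Z(H) = 18 + 3*H
k = 1/2 (k = -(-1)*4/8 = -1/8*(-4) = 1/2 ≈ 0.50000)
(-4*D)*(Z(0) + k) = (-4*1)*((18 + 3*0) + 1/2) = -4*((18 + 0) + 1/2) = -4*(18 + 1/2) = -4*37/2 = -74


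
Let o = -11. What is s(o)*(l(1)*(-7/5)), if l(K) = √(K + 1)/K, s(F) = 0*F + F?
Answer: 77*√2/5 ≈ 21.779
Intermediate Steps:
s(F) = F (s(F) = 0 + F = F)
l(K) = √(1 + K)/K
s(o)*(l(1)*(-7/5)) = -11*√(1 + 1)/1*(-7/5) = -11*1*√2*(-7*⅕) = -11*√2*(-7)/5 = -(-77)*√2/5 = 77*√2/5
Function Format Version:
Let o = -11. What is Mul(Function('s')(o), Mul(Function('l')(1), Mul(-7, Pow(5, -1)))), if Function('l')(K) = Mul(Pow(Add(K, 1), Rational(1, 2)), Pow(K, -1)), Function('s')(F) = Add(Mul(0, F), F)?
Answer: Mul(Rational(77, 5), Pow(2, Rational(1, 2))) ≈ 21.779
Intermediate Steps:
Function('s')(F) = F (Function('s')(F) = Add(0, F) = F)
Function('l')(K) = Mul(Pow(K, -1), Pow(Add(1, K), Rational(1, 2))) (Function('l')(K) = Mul(Pow(Add(1, K), Rational(1, 2)), Pow(K, -1)) = Mul(Pow(K, -1), Pow(Add(1, K), Rational(1, 2))))
Mul(Function('s')(o), Mul(Function('l')(1), Mul(-7, Pow(5, -1)))) = Mul(-11, Mul(Mul(Pow(1, -1), Pow(Add(1, 1), Rational(1, 2))), Mul(-7, Pow(5, -1)))) = Mul(-11, Mul(Mul(1, Pow(2, Rational(1, 2))), Mul(-7, Rational(1, 5)))) = Mul(-11, Mul(Pow(2, Rational(1, 2)), Rational(-7, 5))) = Mul(-11, Mul(Rational(-7, 5), Pow(2, Rational(1, 2)))) = Mul(Rational(77, 5), Pow(2, Rational(1, 2)))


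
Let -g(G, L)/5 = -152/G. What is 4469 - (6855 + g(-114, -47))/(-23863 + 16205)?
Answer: 14670193/3282 ≈ 4469.9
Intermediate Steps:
g(G, L) = 760/G (g(G, L) = -(-760)/G = 760/G)
4469 - (6855 + g(-114, -47))/(-23863 + 16205) = 4469 - (6855 + 760/(-114))/(-23863 + 16205) = 4469 - (6855 + 760*(-1/114))/(-7658) = 4469 - (6855 - 20/3)*(-1)/7658 = 4469 - 20545*(-1)/(3*7658) = 4469 - 1*(-2935/3282) = 4469 + 2935/3282 = 14670193/3282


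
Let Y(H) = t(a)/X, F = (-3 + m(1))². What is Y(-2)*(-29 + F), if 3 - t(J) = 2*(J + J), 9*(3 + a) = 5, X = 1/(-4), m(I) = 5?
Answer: 11500/9 ≈ 1277.8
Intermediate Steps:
X = -¼ ≈ -0.25000
a = -22/9 (a = -3 + (⅑)*5 = -3 + 5/9 = -22/9 ≈ -2.4444)
t(J) = 3 - 4*J (t(J) = 3 - 2*(J + J) = 3 - 2*2*J = 3 - 4*J)
F = 4 (F = (-3 + 5)² = 2² = 4)
Y(H) = -460/9 (Y(H) = (3 - 4*(-22/9))/(-¼) = (3 + 88/9)*(-4) = (115/9)*(-4) = -460/9)
Y(-2)*(-29 + F) = -460*(-29 + 4)/9 = -460/9*(-25) = 11500/9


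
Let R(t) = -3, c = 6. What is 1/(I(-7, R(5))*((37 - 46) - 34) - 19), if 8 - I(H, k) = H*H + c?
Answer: 1/2002 ≈ 0.00049950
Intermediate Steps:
I(H, k) = 2 - H² (I(H, k) = 8 - (H*H + 6) = 8 - (H² + 6) = 8 - (6 + H²) = 8 + (-6 - H²) = 2 - H²)
1/(I(-7, R(5))*((37 - 46) - 34) - 19) = 1/((2 - 1*(-7)²)*((37 - 46) - 34) - 19) = 1/((2 - 1*49)*(-9 - 34) - 19) = 1/((2 - 49)*(-43) - 19) = 1/(-47*(-43) - 19) = 1/(2021 - 19) = 1/2002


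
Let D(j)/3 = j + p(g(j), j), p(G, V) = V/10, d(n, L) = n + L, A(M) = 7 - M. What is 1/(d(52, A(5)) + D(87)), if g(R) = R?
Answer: 10/3411 ≈ 0.0029317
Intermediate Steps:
d(n, L) = L + n
p(G, V) = V/10 (p(G, V) = V*(⅒) = V/10)
D(j) = 33*j/10 (D(j) = 3*(j + j/10) = 3*(11*j/10) = 33*j/10)
1/(d(52, A(5)) + D(87)) = 1/(((7 - 1*5) + 52) + (33/10)*87) = 1/(((7 - 5) + 52) + 2871/10) = 1/((2 + 52) + 2871/10) = 1/(54 + 2871/10) = 1/(3411/10) = 10/3411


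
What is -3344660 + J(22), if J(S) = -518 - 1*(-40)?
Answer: -3345138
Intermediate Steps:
J(S) = -478 (J(S) = -518 + 40 = -478)
-3344660 + J(22) = -3344660 - 478 = -3345138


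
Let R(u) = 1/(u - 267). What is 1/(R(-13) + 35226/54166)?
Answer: 154760/100093 ≈ 1.5462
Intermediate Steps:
R(u) = 1/(-267 + u)
1/(R(-13) + 35226/54166) = 1/(1/(-267 - 13) + 35226/54166) = 1/(1/(-280) + 35226*(1/54166)) = 1/(-1/280 + 17613/27083) = 1/(100093/154760) = 154760/100093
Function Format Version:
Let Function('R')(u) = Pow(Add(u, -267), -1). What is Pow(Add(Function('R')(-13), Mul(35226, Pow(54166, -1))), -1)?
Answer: Rational(154760, 100093) ≈ 1.5462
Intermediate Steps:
Function('R')(u) = Pow(Add(-267, u), -1)
Pow(Add(Function('R')(-13), Mul(35226, Pow(54166, -1))), -1) = Pow(Add(Pow(Add(-267, -13), -1), Mul(35226, Pow(54166, -1))), -1) = Pow(Add(Pow(-280, -1), Mul(35226, Rational(1, 54166))), -1) = Pow(Add(Rational(-1, 280), Rational(17613, 27083)), -1) = Pow(Rational(100093, 154760), -1) = Rational(154760, 100093)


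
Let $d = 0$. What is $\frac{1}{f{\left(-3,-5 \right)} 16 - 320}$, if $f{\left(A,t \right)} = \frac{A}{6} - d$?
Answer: $- \frac{1}{328} \approx -0.0030488$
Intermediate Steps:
$f{\left(A,t \right)} = \frac{A}{6}$ ($f{\left(A,t \right)} = \frac{A}{6} - 0 = A \frac{1}{6} + 0 = \frac{A}{6} + 0 = \frac{A}{6}$)
$\frac{1}{f{\left(-3,-5 \right)} 16 - 320} = \frac{1}{\frac{1}{6} \left(-3\right) 16 - 320} = \frac{1}{\left(- \frac{1}{2}\right) 16 - 320} = \frac{1}{-8 - 320} = \frac{1}{-328} = - \frac{1}{328}$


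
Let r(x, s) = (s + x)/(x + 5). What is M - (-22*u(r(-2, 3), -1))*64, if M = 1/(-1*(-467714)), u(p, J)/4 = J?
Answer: -2634165247/467714 ≈ -5632.0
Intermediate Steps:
r(x, s) = (s + x)/(5 + x)
u(p, J) = 4*J
M = 1/467714 ≈ 2.1381e-6
M - (-22*u(r(-2, 3), -1))*64 = 1/467714 - (-88*(-1))*64 = 1/467714 - (-22*(-4))*64 = 1/467714 - 88*64 = 1/467714 - 1*5632 = 1/467714 - 5632 = -2634165247/467714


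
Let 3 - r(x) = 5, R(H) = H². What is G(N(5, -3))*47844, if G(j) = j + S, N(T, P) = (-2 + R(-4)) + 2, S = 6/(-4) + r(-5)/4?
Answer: 669816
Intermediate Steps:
r(x) = -2 (r(x) = 3 - 1*5 = 3 - 5 = -2)
S = -2 (S = 6/(-4) - 2/4 = 6*(-¼) - 2*¼ = -3/2 - ½ = -2)
N(T, P) = 16 (N(T, P) = (-2 + (-4)²) + 2 = (-2 + 16) + 2 = 14 + 2 = 16)
G(j) = -2 + j (G(j) = j - 2 = -2 + j)
G(N(5, -3))*47844 = (-2 + 16)*47844 = 14*47844 = 669816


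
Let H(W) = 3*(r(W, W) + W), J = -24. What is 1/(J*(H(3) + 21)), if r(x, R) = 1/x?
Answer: -1/744 ≈ -0.0013441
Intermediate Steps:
H(W) = 3*W + 3/W (H(W) = 3*(1/W + W) = 3*(W + 1/W) = 3*W + 3/W)
1/(J*(H(3) + 21)) = 1/(-24*((3*3 + 3/3) + 21)) = 1/(-24*((9 + 3*(1/3)) + 21)) = 1/(-24*((9 + 1) + 21)) = 1/(-24*(10 + 21)) = 1/(-24*31) = 1/(-744) = -1/744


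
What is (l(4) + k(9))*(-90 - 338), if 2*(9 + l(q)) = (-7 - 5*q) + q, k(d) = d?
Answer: 4922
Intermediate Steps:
l(q) = -25/2 - 2*q (l(q) = -9 + ((-7 - 5*q) + q)/2 = -9 + (-7 - 4*q)/2 = -9 + (-7/2 - 2*q) = -25/2 - 2*q)
(l(4) + k(9))*(-90 - 338) = ((-25/2 - 2*4) + 9)*(-90 - 338) = ((-25/2 - 8) + 9)*(-428) = (-41/2 + 9)*(-428) = -23/2*(-428) = 4922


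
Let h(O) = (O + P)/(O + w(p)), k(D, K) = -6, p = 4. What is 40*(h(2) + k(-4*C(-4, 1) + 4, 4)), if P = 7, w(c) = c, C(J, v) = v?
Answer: -180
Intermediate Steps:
h(O) = (7 + O)/(4 + O) (h(O) = (O + 7)/(O + 4) = (7 + O)/(4 + O))
40*(h(2) + k(-4*C(-4, 1) + 4, 4)) = 40*((7 + 2)/(4 + 2) - 6) = 40*(9/6 - 6) = 40*((⅙)*9 - 6) = 40*(3/2 - 6) = 40*(-9/2) = -180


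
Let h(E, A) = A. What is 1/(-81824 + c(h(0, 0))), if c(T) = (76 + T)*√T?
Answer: -1/81824 ≈ -1.2221e-5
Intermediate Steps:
c(T) = √T*(76 + T)
1/(-81824 + c(h(0, 0))) = 1/(-81824 + √0*(76 + 0)) = 1/(-81824 + 0*76) = 1/(-81824 + 0) = 1/(-81824) = -1/81824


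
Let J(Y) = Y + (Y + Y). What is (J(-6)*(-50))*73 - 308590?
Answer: -242890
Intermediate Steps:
J(Y) = 3*Y (J(Y) = Y + 2*Y = 3*Y)
(J(-6)*(-50))*73 - 308590 = ((3*(-6))*(-50))*73 - 308590 = -18*(-50)*73 - 308590 = 900*73 - 308590 = 65700 - 308590 = -242890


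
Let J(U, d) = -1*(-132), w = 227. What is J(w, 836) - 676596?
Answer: -676464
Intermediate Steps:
J(U, d) = 132
J(w, 836) - 676596 = 132 - 676596 = -676464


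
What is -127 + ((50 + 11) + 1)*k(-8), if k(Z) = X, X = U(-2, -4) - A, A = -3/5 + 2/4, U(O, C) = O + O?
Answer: -1844/5 ≈ -368.80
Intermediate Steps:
U(O, C) = 2*O
A = -⅒ (A = -3*⅕ + 2*(¼) = -⅗ + ½ = -⅒ ≈ -0.10000)
X = -39/10 (X = 2*(-2) - 1*(-⅒) = -4 + ⅒ = -39/10 ≈ -3.9000)
k(Z) = -39/10
-127 + ((50 + 11) + 1)*k(-8) = -127 + ((50 + 11) + 1)*(-39/10) = -127 + (61 + 1)*(-39/10) = -127 + 62*(-39/10) = -127 - 1209/5 = -1844/5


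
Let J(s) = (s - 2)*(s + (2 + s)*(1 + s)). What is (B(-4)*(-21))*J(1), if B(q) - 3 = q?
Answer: -147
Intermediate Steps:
B(q) = 3 + q
J(s) = (-2 + s)*(s + (1 + s)*(2 + s))
(B(-4)*(-21))*J(1) = ((3 - 4)*(-21))*(-4 + 1**3 - 6*1 + 2*1**2) = (-1*(-21))*(-4 + 1 - 6 + 2*1) = 21*(-4 + 1 - 6 + 2) = 21*(-7) = -147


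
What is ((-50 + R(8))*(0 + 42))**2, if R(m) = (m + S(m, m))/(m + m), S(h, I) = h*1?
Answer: 4235364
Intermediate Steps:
S(h, I) = h
R(m) = 1 (R(m) = (m + m)/(m + m) = (2*m)/((2*m)) = (2*m)*(1/(2*m)) = 1)
((-50 + R(8))*(0 + 42))**2 = ((-50 + 1)*(0 + 42))**2 = (-49*42)**2 = (-2058)**2 = 4235364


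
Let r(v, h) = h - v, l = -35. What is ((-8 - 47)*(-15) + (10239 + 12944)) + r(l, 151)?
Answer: 24194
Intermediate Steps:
((-8 - 47)*(-15) + (10239 + 12944)) + r(l, 151) = ((-8 - 47)*(-15) + (10239 + 12944)) + (151 - 1*(-35)) = (-55*(-15) + 23183) + (151 + 35) = (825 + 23183) + 186 = 24008 + 186 = 24194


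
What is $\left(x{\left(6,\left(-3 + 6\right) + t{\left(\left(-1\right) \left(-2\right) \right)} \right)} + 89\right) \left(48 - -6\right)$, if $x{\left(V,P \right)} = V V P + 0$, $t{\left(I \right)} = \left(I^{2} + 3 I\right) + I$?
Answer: $33966$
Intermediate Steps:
$t{\left(I \right)} = I^{2} + 4 I$
$x{\left(V,P \right)} = P V^{2}$ ($x{\left(V,P \right)} = V^{2} P + 0 = P V^{2} + 0 = P V^{2}$)
$\left(x{\left(6,\left(-3 + 6\right) + t{\left(\left(-1\right) \left(-2\right) \right)} \right)} + 89\right) \left(48 - -6\right) = \left(\left(\left(-3 + 6\right) + \left(-1\right) \left(-2\right) \left(4 - -2\right)\right) 6^{2} + 89\right) \left(48 - -6\right) = \left(\left(3 + 2 \left(4 + 2\right)\right) 36 + 89\right) \left(48 + 6\right) = \left(\left(3 + 2 \cdot 6\right) 36 + 89\right) 54 = \left(\left(3 + 12\right) 36 + 89\right) 54 = \left(15 \cdot 36 + 89\right) 54 = \left(540 + 89\right) 54 = 629 \cdot 54 = 33966$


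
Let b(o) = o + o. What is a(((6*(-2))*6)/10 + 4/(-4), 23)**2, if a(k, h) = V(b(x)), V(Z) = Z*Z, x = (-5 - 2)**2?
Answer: 92236816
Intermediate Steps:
x = 49 (x = (-7)**2 = 49)
b(o) = 2*o
V(Z) = Z**2
a(k, h) = 9604 (a(k, h) = (2*49)**2 = 98**2 = 9604)
a(((6*(-2))*6)/10 + 4/(-4), 23)**2 = 9604**2 = 92236816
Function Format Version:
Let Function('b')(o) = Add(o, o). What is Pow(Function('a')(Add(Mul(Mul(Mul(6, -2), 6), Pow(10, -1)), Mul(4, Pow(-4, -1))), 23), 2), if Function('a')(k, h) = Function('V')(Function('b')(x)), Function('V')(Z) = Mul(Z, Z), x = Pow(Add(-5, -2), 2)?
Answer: 92236816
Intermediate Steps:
x = 49 (x = Pow(-7, 2) = 49)
Function('b')(o) = Mul(2, o)
Function('V')(Z) = Pow(Z, 2)
Function('a')(k, h) = 9604 (Function('a')(k, h) = Pow(Mul(2, 49), 2) = Pow(98, 2) = 9604)
Pow(Function('a')(Add(Mul(Mul(Mul(6, -2), 6), Pow(10, -1)), Mul(4, Pow(-4, -1))), 23), 2) = Pow(9604, 2) = 92236816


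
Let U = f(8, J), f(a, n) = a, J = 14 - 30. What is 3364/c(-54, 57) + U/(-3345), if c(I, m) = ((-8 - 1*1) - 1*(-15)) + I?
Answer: -937747/13380 ≈ -70.086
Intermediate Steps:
J = -16
U = 8
c(I, m) = 6 + I (c(I, m) = ((-8 - 1) + 15) + I = (-9 + 15) + I = 6 + I)
3364/c(-54, 57) + U/(-3345) = 3364/(6 - 54) + 8/(-3345) = 3364/(-48) + 8*(-1/3345) = 3364*(-1/48) - 8/3345 = -841/12 - 8/3345 = -937747/13380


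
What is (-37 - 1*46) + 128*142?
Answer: 18093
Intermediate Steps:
(-37 - 1*46) + 128*142 = (-37 - 46) + 18176 = -83 + 18176 = 18093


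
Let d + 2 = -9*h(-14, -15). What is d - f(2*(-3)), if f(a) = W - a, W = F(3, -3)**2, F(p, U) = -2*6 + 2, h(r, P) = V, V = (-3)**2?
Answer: -189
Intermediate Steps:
V = 9
h(r, P) = 9
F(p, U) = -10 (F(p, U) = -12 + 2 = -10)
W = 100 (W = (-10)**2 = 100)
d = -83 (d = -2 - 9*9 = -2 - 81 = -83)
f(a) = 100 - a
d - f(2*(-3)) = -83 - (100 - 2*(-3)) = -83 - (100 - 1*(-6)) = -83 - (100 + 6) = -83 - 1*106 = -83 - 106 = -189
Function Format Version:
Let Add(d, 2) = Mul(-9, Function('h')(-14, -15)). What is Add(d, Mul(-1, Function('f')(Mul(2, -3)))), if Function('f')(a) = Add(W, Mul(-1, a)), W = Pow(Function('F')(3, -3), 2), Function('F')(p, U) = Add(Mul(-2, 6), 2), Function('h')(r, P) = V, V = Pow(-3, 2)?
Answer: -189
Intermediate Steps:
V = 9
Function('h')(r, P) = 9
Function('F')(p, U) = -10 (Function('F')(p, U) = Add(-12, 2) = -10)
W = 100 (W = Pow(-10, 2) = 100)
d = -83 (d = Add(-2, Mul(-9, 9)) = Add(-2, -81) = -83)
Function('f')(a) = Add(100, Mul(-1, a))
Add(d, Mul(-1, Function('f')(Mul(2, -3)))) = Add(-83, Mul(-1, Add(100, Mul(-1, Mul(2, -3))))) = Add(-83, Mul(-1, Add(100, Mul(-1, -6)))) = Add(-83, Mul(-1, Add(100, 6))) = Add(-83, Mul(-1, 106)) = Add(-83, -106) = -189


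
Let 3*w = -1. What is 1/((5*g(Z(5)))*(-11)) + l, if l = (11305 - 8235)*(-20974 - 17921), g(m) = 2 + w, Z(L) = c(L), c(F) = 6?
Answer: -32837103753/275 ≈ -1.1941e+8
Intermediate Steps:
w = -⅓ (w = (⅓)*(-1) = -⅓ ≈ -0.33333)
Z(L) = 6
g(m) = 5/3 (g(m) = 2 - ⅓ = 5/3)
l = -119407650 (l = 3070*(-38895) = -119407650)
1/((5*g(Z(5)))*(-11)) + l = 1/((5*(5/3))*(-11)) - 119407650 = 1/((25/3)*(-11)) - 119407650 = 1/(-275/3) - 119407650 = -3/275 - 119407650 = -32837103753/275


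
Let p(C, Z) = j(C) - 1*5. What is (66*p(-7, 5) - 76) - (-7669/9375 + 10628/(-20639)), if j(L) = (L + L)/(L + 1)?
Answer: -48501719509/193490625 ≈ -250.67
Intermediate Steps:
j(L) = 2*L/(1 + L) (j(L) = (2*L)/(1 + L) = 2*L/(1 + L))
p(C, Z) = -5 + 2*C/(1 + C) (p(C, Z) = 2*C/(1 + C) - 1*5 = 2*C/(1 + C) - 5 = -5 + 2*C/(1 + C))
(66*p(-7, 5) - 76) - (-7669/9375 + 10628/(-20639)) = (66*((-5 - 3*(-7))/(1 - 7)) - 76) - (-7669/9375 + 10628/(-20639)) = (66*((-5 + 21)/(-6)) - 76) - (-7669*1/9375 + 10628*(-1/20639)) = (66*(-1/6*16) - 76) - (-7669/9375 - 10628/20639) = (66*(-8/3) - 76) - 1*(-257917991/193490625) = (-176 - 76) + 257917991/193490625 = -252 + 257917991/193490625 = -48501719509/193490625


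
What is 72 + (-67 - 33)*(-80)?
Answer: 8072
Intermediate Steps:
72 + (-67 - 33)*(-80) = 72 - 100*(-80) = 72 + 8000 = 8072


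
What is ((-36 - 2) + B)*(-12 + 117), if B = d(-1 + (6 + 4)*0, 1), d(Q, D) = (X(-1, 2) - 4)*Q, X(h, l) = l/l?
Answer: -3675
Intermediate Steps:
X(h, l) = 1
d(Q, D) = -3*Q (d(Q, D) = (1 - 4)*Q = -3*Q)
B = 3 (B = -3*(-1 + (6 + 4)*0) = -3*(-1 + 10*0) = -3*(-1 + 0) = -3*(-1) = 3)
((-36 - 2) + B)*(-12 + 117) = ((-36 - 2) + 3)*(-12 + 117) = (-38 + 3)*105 = -35*105 = -3675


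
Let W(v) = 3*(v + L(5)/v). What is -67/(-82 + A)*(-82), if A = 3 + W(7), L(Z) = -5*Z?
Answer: -38458/481 ≈ -79.954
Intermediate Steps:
W(v) = -75/v + 3*v (W(v) = 3*(v + (-5*5)/v) = 3*(v - 25/v) = -75/v + 3*v)
A = 93/7 (A = 3 + (-75/7 + 3*7) = 3 + (-75*⅐ + 21) = 3 + (-75/7 + 21) = 3 + 72/7 = 93/7 ≈ 13.286)
-67/(-82 + A)*(-82) = -67/(-82 + 93/7)*(-82) = -67/(-481/7)*(-82) = -67*(-7/481)*(-82) = (469/481)*(-82) = -38458/481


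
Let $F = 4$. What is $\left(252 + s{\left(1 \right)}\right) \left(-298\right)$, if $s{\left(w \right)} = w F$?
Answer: $-76288$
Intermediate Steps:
$s{\left(w \right)} = 4 w$ ($s{\left(w \right)} = w 4 = 4 w$)
$\left(252 + s{\left(1 \right)}\right) \left(-298\right) = \left(252 + 4 \cdot 1\right) \left(-298\right) = \left(252 + 4\right) \left(-298\right) = 256 \left(-298\right) = -76288$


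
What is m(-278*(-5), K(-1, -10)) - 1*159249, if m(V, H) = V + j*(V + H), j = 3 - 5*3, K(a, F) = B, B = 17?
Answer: -174743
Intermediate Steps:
K(a, F) = 17
j = -12 (j = 3 - 15 = -12)
m(V, H) = -12*H - 11*V (m(V, H) = V - 12*(V + H) = V - 12*(H + V) = V + (-12*H - 12*V) = -12*H - 11*V)
m(-278*(-5), K(-1, -10)) - 1*159249 = (-12*17 - (-3058)*(-5)) - 1*159249 = (-204 - 11*1390) - 159249 = (-204 - 15290) - 159249 = -15494 - 159249 = -174743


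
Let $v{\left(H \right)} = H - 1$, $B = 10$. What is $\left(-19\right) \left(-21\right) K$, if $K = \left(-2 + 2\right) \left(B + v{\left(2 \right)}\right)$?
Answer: $0$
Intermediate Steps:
$v{\left(H \right)} = -1 + H$ ($v{\left(H \right)} = H - 1 = -1 + H$)
$K = 0$ ($K = \left(-2 + 2\right) \left(10 + \left(-1 + 2\right)\right) = 0 \left(10 + 1\right) = 0 \cdot 11 = 0$)
$\left(-19\right) \left(-21\right) K = \left(-19\right) \left(-21\right) 0 = 399 \cdot 0 = 0$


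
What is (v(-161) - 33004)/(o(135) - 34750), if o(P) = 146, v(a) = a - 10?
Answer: 33175/34604 ≈ 0.95870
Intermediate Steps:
v(a) = -10 + a
(v(-161) - 33004)/(o(135) - 34750) = ((-10 - 161) - 33004)/(146 - 34750) = (-171 - 33004)/(-34604) = -33175*(-1/34604) = 33175/34604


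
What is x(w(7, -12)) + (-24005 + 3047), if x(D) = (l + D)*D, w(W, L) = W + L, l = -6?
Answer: -20903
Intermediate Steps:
w(W, L) = L + W
x(D) = D*(-6 + D) (x(D) = (-6 + D)*D = D*(-6 + D))
x(w(7, -12)) + (-24005 + 3047) = (-12 + 7)*(-6 + (-12 + 7)) + (-24005 + 3047) = -5*(-6 - 5) - 20958 = -5*(-11) - 20958 = 55 - 20958 = -20903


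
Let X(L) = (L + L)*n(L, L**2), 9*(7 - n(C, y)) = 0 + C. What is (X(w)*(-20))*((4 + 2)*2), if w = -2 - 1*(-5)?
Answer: -9600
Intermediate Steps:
n(C, y) = 7 - C/9 (n(C, y) = 7 - (0 + C)/9 = 7 - C/9)
w = 3 (w = -2 + 5 = 3)
X(L) = 2*L*(7 - L/9) (X(L) = (L + L)*(7 - L/9) = (2*L)*(7 - L/9) = 2*L*(7 - L/9))
(X(w)*(-20))*((4 + 2)*2) = (((2/9)*3*(63 - 1*3))*(-20))*((4 + 2)*2) = (((2/9)*3*(63 - 3))*(-20))*(6*2) = (((2/9)*3*60)*(-20))*12 = (40*(-20))*12 = -800*12 = -9600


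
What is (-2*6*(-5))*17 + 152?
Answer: 1172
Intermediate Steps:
(-2*6*(-5))*17 + 152 = -12*(-5)*17 + 152 = 60*17 + 152 = 1020 + 152 = 1172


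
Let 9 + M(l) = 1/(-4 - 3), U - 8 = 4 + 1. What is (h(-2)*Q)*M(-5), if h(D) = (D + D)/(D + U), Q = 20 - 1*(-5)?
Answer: 6400/77 ≈ 83.117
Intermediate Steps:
U = 13 (U = 8 + (4 + 1) = 8 + 5 = 13)
Q = 25 (Q = 20 + 5 = 25)
M(l) = -64/7 (M(l) = -9 + 1/(-4 - 3) = -9 + 1/(-7) = -9 - ⅐ = -64/7)
h(D) = 2*D/(13 + D) (h(D) = (D + D)/(D + 13) = (2*D)/(13 + D) = 2*D/(13 + D))
(h(-2)*Q)*M(-5) = ((2*(-2)/(13 - 2))*25)*(-64/7) = ((2*(-2)/11)*25)*(-64/7) = ((2*(-2)*(1/11))*25)*(-64/7) = -4/11*25*(-64/7) = -100/11*(-64/7) = 6400/77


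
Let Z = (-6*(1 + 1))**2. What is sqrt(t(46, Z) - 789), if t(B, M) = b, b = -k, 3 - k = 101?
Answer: I*sqrt(691) ≈ 26.287*I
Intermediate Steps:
k = -98 (k = 3 - 1*101 = 3 - 101 = -98)
b = 98 (b = -1*(-98) = 98)
Z = 144 (Z = (-6*2)**2 = (-12)**2 = 144)
t(B, M) = 98
sqrt(t(46, Z) - 789) = sqrt(98 - 789) = sqrt(-691) = I*sqrt(691)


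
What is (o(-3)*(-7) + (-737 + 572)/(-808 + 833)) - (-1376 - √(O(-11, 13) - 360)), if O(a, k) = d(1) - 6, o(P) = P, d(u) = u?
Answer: 6952/5 + I*√365 ≈ 1390.4 + 19.105*I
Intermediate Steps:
O(a, k) = -5 (O(a, k) = 1 - 6 = -5)
(o(-3)*(-7) + (-737 + 572)/(-808 + 833)) - (-1376 - √(O(-11, 13) - 360)) = (-3*(-7) + (-737 + 572)/(-808 + 833)) - (-1376 - √(-5 - 360)) = (21 - 165/25) - (-1376 - √(-365)) = (21 - 165*1/25) - (-1376 - I*√365) = (21 - 33/5) - (-1376 - I*√365) = 72/5 + (1376 + I*√365) = 6952/5 + I*√365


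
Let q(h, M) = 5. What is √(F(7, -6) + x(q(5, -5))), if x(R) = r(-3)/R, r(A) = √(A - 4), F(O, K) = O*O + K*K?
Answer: √(2125 + 5*I*√7)/5 ≈ 9.2196 + 0.028697*I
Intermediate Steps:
F(O, K) = K² + O² (F(O, K) = O² + K² = K² + O²)
r(A) = √(-4 + A)
x(R) = I*√7/R (x(R) = √(-4 - 3)/R = √(-7)/R = (I*√7)/R = I*√7/R)
√(F(7, -6) + x(q(5, -5))) = √(((-6)² + 7²) + I*√7/5) = √((36 + 49) + I*√7*(⅕)) = √(85 + I*√7/5)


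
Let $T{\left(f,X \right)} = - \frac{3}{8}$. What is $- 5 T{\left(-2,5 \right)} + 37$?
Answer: $\frac{311}{8} \approx 38.875$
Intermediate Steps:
$T{\left(f,X \right)} = - \frac{3}{8}$ ($T{\left(f,X \right)} = \left(-3\right) \frac{1}{8} = - \frac{3}{8}$)
$- 5 T{\left(-2,5 \right)} + 37 = \left(-5\right) \left(- \frac{3}{8}\right) + 37 = \frac{15}{8} + 37 = \frac{311}{8}$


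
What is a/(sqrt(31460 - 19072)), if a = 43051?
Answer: 43051*sqrt(3097)/6194 ≈ 386.80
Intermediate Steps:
a/(sqrt(31460 - 19072)) = 43051/(sqrt(31460 - 19072)) = 43051/(sqrt(12388)) = 43051/((2*sqrt(3097))) = 43051*(sqrt(3097)/6194) = 43051*sqrt(3097)/6194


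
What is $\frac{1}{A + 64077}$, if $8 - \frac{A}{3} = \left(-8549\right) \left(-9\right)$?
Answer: $- \frac{1}{166722} \approx -5.998 \cdot 10^{-6}$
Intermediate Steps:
$A = -230799$ ($A = 24 - 3 \left(\left(-8549\right) \left(-9\right)\right) = 24 - 230823 = -230799$)
$\frac{1}{A + 64077} = \frac{1}{-230799 + 64077} = \frac{1}{-166722} = - \frac{1}{166722}$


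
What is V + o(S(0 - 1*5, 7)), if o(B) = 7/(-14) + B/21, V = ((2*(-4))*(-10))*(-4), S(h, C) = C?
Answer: -1921/6 ≈ -320.17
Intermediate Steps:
V = -320 (V = -8*(-10)*(-4) = 80*(-4) = -320)
o(B) = -½ + B/21 (o(B) = 7*(-1/14) + B*(1/21) = -½ + B/21)
V + o(S(0 - 1*5, 7)) = -320 + (-½ + (1/21)*7) = -320 + (-½ + ⅓) = -320 - ⅙ = -1921/6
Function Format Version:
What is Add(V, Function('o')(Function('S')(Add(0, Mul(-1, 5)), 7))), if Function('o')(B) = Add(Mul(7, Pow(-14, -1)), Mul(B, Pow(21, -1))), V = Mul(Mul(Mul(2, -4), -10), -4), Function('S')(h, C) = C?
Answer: Rational(-1921, 6) ≈ -320.17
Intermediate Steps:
V = -320 (V = Mul(Mul(-8, -10), -4) = Mul(80, -4) = -320)
Function('o')(B) = Add(Rational(-1, 2), Mul(Rational(1, 21), B)) (Function('o')(B) = Add(Mul(7, Rational(-1, 14)), Mul(B, Rational(1, 21))) = Add(Rational(-1, 2), Mul(Rational(1, 21), B)))
Add(V, Function('o')(Function('S')(Add(0, Mul(-1, 5)), 7))) = Add(-320, Add(Rational(-1, 2), Mul(Rational(1, 21), 7))) = Add(-320, Add(Rational(-1, 2), Rational(1, 3))) = Add(-320, Rational(-1, 6)) = Rational(-1921, 6)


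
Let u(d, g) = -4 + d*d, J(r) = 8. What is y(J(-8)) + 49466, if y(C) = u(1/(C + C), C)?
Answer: 12662273/256 ≈ 49462.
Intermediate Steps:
u(d, g) = -4 + d²
y(C) = -4 + 1/(4*C²) (y(C) = -4 + (1/(C + C))² = -4 + (1/(2*C))² = -4 + 1/(4*C²))
y(J(-8)) + 49466 = (-4 + (¼)/8²) + 49466 = (-4 + (¼)*(1/64)) + 49466 = (-4 + 1/256) + 49466 = -1023/256 + 49466 = 12662273/256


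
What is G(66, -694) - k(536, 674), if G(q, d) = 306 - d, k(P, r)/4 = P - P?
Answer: 1000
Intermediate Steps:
k(P, r) = 0 (k(P, r) = 4*(P - P) = 4*0 = 0)
G(66, -694) - k(536, 674) = (306 - 1*(-694)) - 1*0 = (306 + 694) + 0 = 1000 + 0 = 1000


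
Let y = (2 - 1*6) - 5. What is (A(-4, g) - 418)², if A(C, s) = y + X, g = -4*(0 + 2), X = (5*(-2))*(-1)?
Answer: 173889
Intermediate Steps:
X = 10 (X = -10*(-1) = 10)
y = -9 (y = (2 - 6) - 5 = -4 - 5 = -9)
g = -8 (g = -4*2 = -8)
A(C, s) = 1 (A(C, s) = -9 + 10 = 1)
(A(-4, g) - 418)² = (1 - 418)² = (-417)² = 173889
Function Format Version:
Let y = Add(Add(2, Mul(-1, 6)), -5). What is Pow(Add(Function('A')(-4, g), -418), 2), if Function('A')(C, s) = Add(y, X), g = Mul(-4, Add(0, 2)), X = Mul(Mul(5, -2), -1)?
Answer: 173889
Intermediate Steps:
X = 10 (X = Mul(-10, -1) = 10)
y = -9 (y = Add(Add(2, -6), -5) = Add(-4, -5) = -9)
g = -8 (g = Mul(-4, 2) = -8)
Function('A')(C, s) = 1 (Function('A')(C, s) = Add(-9, 10) = 1)
Pow(Add(Function('A')(-4, g), -418), 2) = Pow(Add(1, -418), 2) = Pow(-417, 2) = 173889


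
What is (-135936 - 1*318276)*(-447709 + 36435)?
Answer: 186805586088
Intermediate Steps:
(-135936 - 1*318276)*(-447709 + 36435) = (-135936 - 318276)*(-411274) = -454212*(-411274) = 186805586088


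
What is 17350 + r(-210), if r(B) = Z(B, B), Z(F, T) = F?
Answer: 17140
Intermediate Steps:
r(B) = B
17350 + r(-210) = 17350 - 210 = 17140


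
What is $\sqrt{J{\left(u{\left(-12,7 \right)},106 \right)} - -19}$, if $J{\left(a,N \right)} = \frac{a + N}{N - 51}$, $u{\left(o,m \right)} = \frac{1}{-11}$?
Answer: $\frac{2 \sqrt{633}}{11} \approx 4.5745$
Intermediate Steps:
$u{\left(o,m \right)} = - \frac{1}{11}$
$J{\left(a,N \right)} = \frac{N + a}{-51 + N}$
$\sqrt{J{\left(u{\left(-12,7 \right)},106 \right)} - -19} = \sqrt{\frac{106 - \frac{1}{11}}{-51 + 106} - -19} = \sqrt{\frac{1}{55} \cdot \frac{1165}{11} + \left(-23 + 42\right)} = \sqrt{\frac{1}{55} \cdot \frac{1165}{11} + 19} = \sqrt{\frac{233}{121} + 19} = \sqrt{\frac{2532}{121}} = \frac{2 \sqrt{633}}{11}$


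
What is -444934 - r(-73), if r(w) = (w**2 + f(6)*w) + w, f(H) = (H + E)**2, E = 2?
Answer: -445518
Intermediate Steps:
f(H) = (2 + H)**2 (f(H) = (H + 2)**2 = (2 + H)**2)
r(w) = w**2 + 65*w (r(w) = (w**2 + (2 + 6)**2*w) + w = (w**2 + 8**2*w) + w = (w**2 + 64*w) + w = w**2 + 65*w)
-444934 - r(-73) = -444934 - (-73)*(65 - 73) = -444934 - (-73)*(-8) = -444934 - 1*584 = -444934 - 584 = -445518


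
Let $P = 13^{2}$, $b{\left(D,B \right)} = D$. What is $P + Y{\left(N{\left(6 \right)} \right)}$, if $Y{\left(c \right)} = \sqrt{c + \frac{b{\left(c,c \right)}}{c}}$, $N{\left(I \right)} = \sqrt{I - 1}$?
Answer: $169 + \sqrt{1 + \sqrt{5}} \approx 170.8$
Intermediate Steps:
$N{\left(I \right)} = \sqrt{-1 + I}$
$P = 169$
$Y{\left(c \right)} = \sqrt{1 + c}$ ($Y{\left(c \right)} = \sqrt{c + \frac{c}{c}} = \sqrt{c + 1} = \sqrt{1 + c}$)
$P + Y{\left(N{\left(6 \right)} \right)} = 169 + \sqrt{1 + \sqrt{-1 + 6}} = 169 + \sqrt{1 + \sqrt{5}}$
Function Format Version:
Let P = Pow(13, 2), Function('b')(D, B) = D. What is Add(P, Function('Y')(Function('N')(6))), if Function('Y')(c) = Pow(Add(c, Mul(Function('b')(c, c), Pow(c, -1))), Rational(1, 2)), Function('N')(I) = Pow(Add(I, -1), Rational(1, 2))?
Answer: Add(169, Pow(Add(1, Pow(5, Rational(1, 2))), Rational(1, 2))) ≈ 170.80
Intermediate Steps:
Function('N')(I) = Pow(Add(-1, I), Rational(1, 2))
P = 169
Function('Y')(c) = Pow(Add(1, c), Rational(1, 2)) (Function('Y')(c) = Pow(Add(c, Mul(c, Pow(c, -1))), Rational(1, 2)) = Pow(Add(c, 1), Rational(1, 2)) = Pow(Add(1, c), Rational(1, 2)))
Add(P, Function('Y')(Function('N')(6))) = Add(169, Pow(Add(1, Pow(Add(-1, 6), Rational(1, 2))), Rational(1, 2))) = Add(169, Pow(Add(1, Pow(5, Rational(1, 2))), Rational(1, 2)))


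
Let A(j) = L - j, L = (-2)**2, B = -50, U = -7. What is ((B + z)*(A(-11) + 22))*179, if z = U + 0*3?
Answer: -377511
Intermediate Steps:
z = -7 (z = -7 + 0*3 = -7 + 0 = -7)
L = 4
A(j) = 4 - j
((B + z)*(A(-11) + 22))*179 = ((-50 - 7)*((4 - 1*(-11)) + 22))*179 = -57*((4 + 11) + 22)*179 = -57*(15 + 22)*179 = -57*37*179 = -2109*179 = -377511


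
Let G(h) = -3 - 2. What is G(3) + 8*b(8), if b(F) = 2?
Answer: 11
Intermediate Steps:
G(h) = -5
G(3) + 8*b(8) = -5 + 8*2 = -5 + 16 = 11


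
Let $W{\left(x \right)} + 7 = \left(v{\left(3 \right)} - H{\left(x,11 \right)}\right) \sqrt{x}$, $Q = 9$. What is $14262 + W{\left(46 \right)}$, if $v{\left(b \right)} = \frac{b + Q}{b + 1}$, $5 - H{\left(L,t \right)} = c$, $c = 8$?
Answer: $14255 + 6 \sqrt{46} \approx 14296.0$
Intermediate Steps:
$H{\left(L,t \right)} = -3$ ($H{\left(L,t \right)} = 5 - 8 = -3$)
$v{\left(b \right)} = \frac{9 + b}{1 + b}$ ($v{\left(b \right)} = \frac{b + 9}{b + 1} = \frac{9 + b}{1 + b}$)
$W{\left(x \right)} = -7 + 6 \sqrt{x}$ ($W{\left(x \right)} = -7 + \left(\frac{9 + 3}{1 + 3} - -3\right) \sqrt{x} = -7 + \left(\frac{1}{4} \cdot 12 + 3\right) \sqrt{x} = -7 + \left(3 + 3\right) \sqrt{x} = -7 + 6 \sqrt{x}$)
$14262 + W{\left(46 \right)} = 14262 - \left(7 - 6 \sqrt{46}\right) = 14255 + 6 \sqrt{46}$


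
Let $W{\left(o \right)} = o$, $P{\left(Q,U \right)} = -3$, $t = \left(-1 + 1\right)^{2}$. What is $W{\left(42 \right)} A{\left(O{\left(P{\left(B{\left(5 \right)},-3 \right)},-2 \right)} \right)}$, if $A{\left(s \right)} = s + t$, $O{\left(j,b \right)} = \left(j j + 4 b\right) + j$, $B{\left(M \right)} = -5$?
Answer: $-84$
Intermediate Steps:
$t = 0$ ($t = 0^{2} = 0$)
$O{\left(j,b \right)} = j + j^{2} + 4 b$ ($O{\left(j,b \right)} = \left(j^{2} + 4 b\right) + j = j + j^{2} + 4 b$)
$A{\left(s \right)} = s$ ($A{\left(s \right)} = s + 0 = s$)
$W{\left(42 \right)} A{\left(O{\left(P{\left(B{\left(5 \right)},-3 \right)},-2 \right)} \right)} = 42 \left(-3 + \left(-3\right)^{2} + 4 \left(-2\right)\right) = 42 \left(-3 + 9 - 8\right) = 42 \left(-2\right) = -84$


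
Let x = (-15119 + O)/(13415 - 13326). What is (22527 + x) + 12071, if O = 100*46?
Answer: 3068703/89 ≈ 34480.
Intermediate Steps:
O = 4600
x = -10519/89 (x = (-15119 + 4600)/(13415 - 13326) = -10519/89 ≈ -118.19)
(22527 + x) + 12071 = (22527 - 10519/89) + 12071 = 1994384/89 + 12071 = 3068703/89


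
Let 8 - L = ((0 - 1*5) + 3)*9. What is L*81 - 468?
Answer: 1638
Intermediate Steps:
L = 26 (L = 8 - ((0 - 1*5) + 3)*9 = 8 - ((0 - 5) + 3)*9 = 8 - (-5 + 3)*9 = 8 - (-2)*9 = 8 - 1*(-18) = 8 + 18 = 26)
L*81 - 468 = 26*81 - 468 = 2106 - 468 = 1638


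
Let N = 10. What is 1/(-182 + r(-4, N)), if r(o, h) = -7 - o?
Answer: -1/185 ≈ -0.0054054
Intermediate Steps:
1/(-182 + r(-4, N)) = 1/(-182 + (-7 - 1*(-4))) = 1/(-182 + (-7 + 4)) = 1/(-182 - 3) = 1/(-185) = -1/185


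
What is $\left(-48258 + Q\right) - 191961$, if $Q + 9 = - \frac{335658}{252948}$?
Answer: $- \frac{10127587967}{42158} \approx -2.4023 \cdot 10^{5}$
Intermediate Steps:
$Q = - \frac{435365}{42158}$ ($Q = -9 - \frac{335658}{252948} = -9 - \frac{55943}{42158} = - \frac{435365}{42158} \approx -10.327$)
$\left(-48258 + Q\right) - 191961 = \left(-48258 - \frac{435365}{42158}\right) - 191961 = - \frac{2034896129}{42158} - 191961 = - \frac{10127587967}{42158}$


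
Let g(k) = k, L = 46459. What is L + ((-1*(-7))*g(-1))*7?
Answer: 46410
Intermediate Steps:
L + ((-1*(-7))*g(-1))*7 = 46459 + (-1*(-7)*(-1))*7 = 46459 + (7*(-1))*7 = 46459 - 7*7 = 46459 - 49 = 46410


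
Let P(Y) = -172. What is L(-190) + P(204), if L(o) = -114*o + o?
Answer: 21298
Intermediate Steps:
L(o) = -113*o
L(-190) + P(204) = -113*(-190) - 172 = 21470 - 172 = 21298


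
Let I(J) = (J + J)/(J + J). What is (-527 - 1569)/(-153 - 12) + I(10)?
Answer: 2261/165 ≈ 13.703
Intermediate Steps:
I(J) = 1 (I(J) = (2*J)/((2*J)) = (2*J)*(1/(2*J)) = 1)
(-527 - 1569)/(-153 - 12) + I(10) = (-527 - 1569)/(-153 - 12) + 1 = -2096/(-165) + 1 = -2096*(-1/165) + 1 = 2096/165 + 1 = 2261/165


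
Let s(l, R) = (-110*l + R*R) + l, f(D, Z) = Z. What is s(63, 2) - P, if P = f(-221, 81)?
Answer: -6944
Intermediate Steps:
P = 81
s(l, R) = R² - 109*l (s(l, R) = (-110*l + R²) + l = (R² - 110*l) + l = R² - 109*l)
s(63, 2) - P = (2² - 109*63) - 1*81 = (4 - 6867) - 81 = -6863 - 81 = -6944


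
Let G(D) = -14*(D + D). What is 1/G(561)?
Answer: -1/15708 ≈ -6.3662e-5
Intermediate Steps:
G(D) = -28*D
1/G(561) = 1/(-28*561) = 1/(-15708) = -1/15708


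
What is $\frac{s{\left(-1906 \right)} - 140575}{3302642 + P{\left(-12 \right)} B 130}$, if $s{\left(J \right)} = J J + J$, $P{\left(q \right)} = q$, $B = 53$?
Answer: $\frac{3490355}{3219962} \approx 1.084$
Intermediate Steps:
$s{\left(J \right)} = J + J^{2}$ ($s{\left(J \right)} = J^{2} + J = J + J^{2}$)
$\frac{s{\left(-1906 \right)} - 140575}{3302642 + P{\left(-12 \right)} B 130} = \frac{- 1906 \left(1 - 1906\right) - 140575}{3302642 + \left(-12\right) 53 \cdot 130} = \frac{\left(-1906\right) \left(-1905\right) - 140575}{3302642 - 82680} = \frac{3630930 - 140575}{3302642 - 82680} = \frac{3490355}{3219962}$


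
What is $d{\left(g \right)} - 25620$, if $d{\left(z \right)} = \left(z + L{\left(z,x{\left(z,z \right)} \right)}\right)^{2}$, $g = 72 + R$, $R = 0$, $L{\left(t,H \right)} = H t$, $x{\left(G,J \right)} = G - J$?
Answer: $-20436$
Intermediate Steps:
$g = 72$ ($g = 72 + 0 = 72$)
$d{\left(z \right)} = z^{2}$ ($d{\left(z \right)} = \left(z + \left(z - z\right) z\right)^{2} = \left(z + 0 z\right)^{2} = \left(z + 0\right)^{2} = z^{2}$)
$d{\left(g \right)} - 25620 = 72^{2} - 25620 = 5184 - 25620 = -20436$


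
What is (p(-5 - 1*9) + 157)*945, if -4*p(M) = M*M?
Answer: 102060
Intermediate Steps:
p(M) = -M²/4 (p(M) = -M*M/4 = -M²/4)
(p(-5 - 1*9) + 157)*945 = (-(-5 - 1*9)²/4 + 157)*945 = (-(-5 - 9)²/4 + 157)*945 = (-¼*(-14)² + 157)*945 = (-¼*196 + 157)*945 = (-49 + 157)*945 = 108*945 = 102060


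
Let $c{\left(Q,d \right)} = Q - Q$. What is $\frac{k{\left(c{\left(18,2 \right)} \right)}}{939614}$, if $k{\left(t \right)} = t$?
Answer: $0$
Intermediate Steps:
$c{\left(Q,d \right)} = 0$
$\frac{k{\left(c{\left(18,2 \right)} \right)}}{939614} = \frac{0}{939614} = 0 \cdot \frac{1}{939614} = 0$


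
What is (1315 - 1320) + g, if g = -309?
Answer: -314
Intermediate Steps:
(1315 - 1320) + g = (1315 - 1320) - 309 = -5 - 309 = -314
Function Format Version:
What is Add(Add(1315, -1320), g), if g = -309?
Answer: -314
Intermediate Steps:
Add(Add(1315, -1320), g) = Add(Add(1315, -1320), -309) = Add(-5, -309) = -314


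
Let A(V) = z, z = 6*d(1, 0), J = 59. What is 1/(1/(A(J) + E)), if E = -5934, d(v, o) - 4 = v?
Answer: -5904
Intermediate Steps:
d(v, o) = 4 + v
z = 30 (z = 6*(4 + 1) = 6*5 = 30)
A(V) = 30
1/(1/(A(J) + E)) = 1/(1/(30 - 5934)) = 1/(1/(-5904)) = 1/(-1/5904) = -5904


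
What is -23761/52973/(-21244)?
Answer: 23761/1125358412 ≈ 2.1114e-5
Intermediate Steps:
-23761/52973/(-21244) = -23761*1/52973*(-1/21244) = -23761/52973*(-1/21244) = 23761/1125358412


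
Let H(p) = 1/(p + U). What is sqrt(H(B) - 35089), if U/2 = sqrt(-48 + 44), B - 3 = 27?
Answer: sqrt(-7360402126 - 916*I)/458 ≈ 1.1656e-5 - 187.32*I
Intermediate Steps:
B = 30 (B = 3 + 27 = 30)
U = 4*I (U = 2*sqrt(-48 + 44) = 2*sqrt(-4) = 2*(2*I) = 4*I ≈ 4.0*I)
H(p) = 1/(p + 4*I)
sqrt(H(B) - 35089) = sqrt(1/(30 + 4*I) - 35089) = sqrt((30 - 4*I)/916 - 35089) = sqrt(-35089 + (30 - 4*I)/916)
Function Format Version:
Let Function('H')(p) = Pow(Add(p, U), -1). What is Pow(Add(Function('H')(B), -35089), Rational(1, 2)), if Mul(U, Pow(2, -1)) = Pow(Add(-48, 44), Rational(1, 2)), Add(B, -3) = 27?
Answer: Mul(Rational(1, 458), Pow(Add(-7360402126, Mul(-916, I)), Rational(1, 2))) ≈ Add(1.1656e-5, Mul(-187.32, I))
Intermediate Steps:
B = 30 (B = Add(3, 27) = 30)
U = Mul(4, I) (U = Mul(2, Pow(Add(-48, 44), Rational(1, 2))) = Mul(2, Pow(-4, Rational(1, 2))) = Mul(2, Mul(2, I)) = Mul(4, I) ≈ Mul(4.0000, I))
Function('H')(p) = Pow(Add(p, Mul(4, I)), -1)
Pow(Add(Function('H')(B), -35089), Rational(1, 2)) = Pow(Add(Pow(Add(30, Mul(4, I)), -1), -35089), Rational(1, 2)) = Pow(Add(Mul(Rational(1, 916), Add(30, Mul(-4, I))), -35089), Rational(1, 2)) = Pow(Add(-35089, Mul(Rational(1, 916), Add(30, Mul(-4, I)))), Rational(1, 2))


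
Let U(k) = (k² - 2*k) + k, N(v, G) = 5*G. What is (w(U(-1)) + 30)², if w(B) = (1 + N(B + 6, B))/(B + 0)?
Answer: 5041/4 ≈ 1260.3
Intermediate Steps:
U(k) = k² - k
w(B) = (1 + 5*B)/B (w(B) = (1 + 5*B)/(B + 0) = (1 + 5*B)/B)
(w(U(-1)) + 30)² = ((5 + 1/(-(-1 - 1))) + 30)² = ((5 + 1/(-1*(-2))) + 30)² = ((5 + 1/2) + 30)² = ((5 + ½) + 30)² = (11/2 + 30)² = (71/2)² = 5041/4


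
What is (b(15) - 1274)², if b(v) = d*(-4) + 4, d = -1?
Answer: 1602756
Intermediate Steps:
b(v) = 8 (b(v) = -1*(-4) + 4 = 4 + 4 = 8)
(b(15) - 1274)² = (8 - 1274)² = (-1266)² = 1602756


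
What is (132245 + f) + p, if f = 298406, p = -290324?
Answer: 140327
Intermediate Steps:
(132245 + f) + p = (132245 + 298406) - 290324 = 430651 - 290324 = 140327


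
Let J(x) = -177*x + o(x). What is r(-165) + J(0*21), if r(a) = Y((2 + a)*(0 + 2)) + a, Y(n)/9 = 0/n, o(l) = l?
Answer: -165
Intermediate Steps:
Y(n) = 0 (Y(n) = 9*(0/n) = 9*0 = 0)
J(x) = -176*x (J(x) = -177*x + x = -176*x)
r(a) = a (r(a) = 0 + a = a)
r(-165) + J(0*21) = -165 - 0*21 = -165 - 176*0 = -165 + 0 = -165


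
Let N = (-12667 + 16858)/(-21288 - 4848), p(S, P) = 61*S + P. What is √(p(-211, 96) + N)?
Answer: I*√222594394/132 ≈ 113.03*I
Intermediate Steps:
p(S, P) = P + 61*S
N = -127/792 (N = 4191/(-26136) = 4191*(-1/26136) = -127/792 ≈ -0.16035)
√(p(-211, 96) + N) = √((96 + 61*(-211)) - 127/792) = √((96 - 12871) - 127/792) = √(-12775 - 127/792) = √(-10117927/792) = I*√222594394/132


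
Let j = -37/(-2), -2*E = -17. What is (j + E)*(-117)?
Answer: -3159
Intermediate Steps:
E = 17/2 (E = -1/2*(-17) = 17/2 ≈ 8.5000)
j = 37/2 (j = -37*(-1/2) = 37/2 ≈ 18.500)
(j + E)*(-117) = (37/2 + 17/2)*(-117) = 27*(-117) = -3159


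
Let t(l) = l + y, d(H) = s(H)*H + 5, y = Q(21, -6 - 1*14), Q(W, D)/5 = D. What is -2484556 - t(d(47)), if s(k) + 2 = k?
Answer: -2486576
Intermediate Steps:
Q(W, D) = 5*D
y = -100 (y = 5*(-6 - 1*14) = 5*(-6 - 14) = 5*(-20) = -100)
s(k) = -2 + k
d(H) = 5 + H*(-2 + H) (d(H) = (-2 + H)*H + 5 = H*(-2 + H) + 5 = 5 + H*(-2 + H))
t(l) = -100 + l (t(l) = l - 100 = -100 + l)
-2484556 - t(d(47)) = -2484556 - (-100 + (5 + 47*(-2 + 47))) = -2484556 - (-100 + (5 + 47*45)) = -2484556 - (-100 + (5 + 2115)) = -2484556 - (-100 + 2120) = -2484556 - 1*2020 = -2484556 - 2020 = -2486576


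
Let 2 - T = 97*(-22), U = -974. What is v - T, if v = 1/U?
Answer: -2080465/974 ≈ -2136.0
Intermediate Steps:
v = -1/974 (v = 1/(-974) = -1/974 ≈ -0.0010267)
T = 2136 (T = 2 - 97*(-22) = 2 - 1*(-2134) = 2 + 2134 = 2136)
v - T = -1/974 - 1*2136 = -1/974 - 2136 = -2080465/974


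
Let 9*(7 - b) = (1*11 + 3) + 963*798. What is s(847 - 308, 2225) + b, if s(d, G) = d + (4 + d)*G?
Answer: 10110001/9 ≈ 1.1233e+6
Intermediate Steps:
b = -768425/9 (b = 7 - ((1*11 + 3) + 963*798)/9 = 7 - ((11 + 3) + 768474)/9 = 7 - (14 + 768474)/9 = 7 - 1/9*768488 = 7 - 768488/9 = -768425/9 ≈ -85381.)
s(d, G) = d + G*(4 + d)
s(847 - 308, 2225) + b = ((847 - 308) + 4*2225 + 2225*(847 - 308)) - 768425/9 = (539 + 8900 + 2225*539) - 768425/9 = (539 + 8900 + 1199275) - 768425/9 = 1208714 - 768425/9 = 10110001/9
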